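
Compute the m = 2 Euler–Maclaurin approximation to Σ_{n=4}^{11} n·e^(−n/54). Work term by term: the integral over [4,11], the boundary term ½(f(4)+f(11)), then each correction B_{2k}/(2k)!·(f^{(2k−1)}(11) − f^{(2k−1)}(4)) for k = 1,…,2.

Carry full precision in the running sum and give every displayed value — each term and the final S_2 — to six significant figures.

∫_4^11 x·e^(−x/54) dx evaluates to 45.2632.
½[f(4) + f(11)] = ½[3.71441 + 8.97274] = 6.34358.
Integral + boundary = 51.6067.
Order-1 term: 1/12 · (0.649542 − 0.859818) = -0.0175230.
Running total after k=1: 51.5892.
Order-2 term: −1/720 · (0.000782219 − 0.000931764) = 2.07701e-07.

S_2 ≈ 51.5892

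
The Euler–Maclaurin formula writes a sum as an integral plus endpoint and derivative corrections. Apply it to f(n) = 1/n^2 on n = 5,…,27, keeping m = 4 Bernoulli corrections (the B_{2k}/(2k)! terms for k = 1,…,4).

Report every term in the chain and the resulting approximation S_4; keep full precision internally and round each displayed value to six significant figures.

S_4 ≈ 0.184963

The integral term ∫_5^27 1/x^2 dx = 0.162963.
½[f(5) + f(27)] = ½[0.0400000 + 0.00137174] = 0.0206859.
So far: 0.183649.
Order-1 term: 1/12 · (-0.000101611 − (-0.0160000)) = 0.00132487.
After k=1: 0.184974.
Order-2 term: −1/720 · (-1.67260e-06 − (-0.00768000)) = -1.06643e-05.
After k=2: 0.184963.
Order-3 term: 1/30240 · (-6.88313e-08 − (-0.00921600)) = 3.04760e-07.
After k=3: 0.184963.
Order-4 term: −1/1209600 · (-5.28745e-09 − (-0.0206438)) = -1.70667e-08.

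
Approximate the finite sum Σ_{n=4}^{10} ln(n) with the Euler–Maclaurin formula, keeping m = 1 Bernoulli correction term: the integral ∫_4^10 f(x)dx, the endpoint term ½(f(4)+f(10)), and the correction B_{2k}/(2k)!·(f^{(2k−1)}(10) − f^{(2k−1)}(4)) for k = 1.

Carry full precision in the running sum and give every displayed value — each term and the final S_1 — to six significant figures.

S_1 ≈ 13.3126

∫_4^10 ln(x) dx evaluates to 11.4807.
½[f(4) + f(10)] = ½[1.38629 + 2.30259] = 1.84444.
Running total after boundary: 13.3251.
k=1: B_{2}/(2)! × [f^{(1)}(10) − f^{(1)}(4)] = 1/12 × (0.100000 − 0.250000) = -0.0125000.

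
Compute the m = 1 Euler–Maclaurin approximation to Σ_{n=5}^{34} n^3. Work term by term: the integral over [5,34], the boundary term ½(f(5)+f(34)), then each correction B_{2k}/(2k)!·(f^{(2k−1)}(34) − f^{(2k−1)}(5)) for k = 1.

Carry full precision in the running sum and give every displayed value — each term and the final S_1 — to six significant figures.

The integral term ∫_5^34 x^3 dx = 333928.
Endpoint term: (f(5) + f(34))/2 = (125.000 + 39304.0)/2 = 19714.5.
So far: 353642.
k=1: B_{2}/(2)! × [f^{(1)}(34) − f^{(1)}(5)] = 1/12 × (3468.00 − 75.0000) = 282.750.

S_1 ≈ 353925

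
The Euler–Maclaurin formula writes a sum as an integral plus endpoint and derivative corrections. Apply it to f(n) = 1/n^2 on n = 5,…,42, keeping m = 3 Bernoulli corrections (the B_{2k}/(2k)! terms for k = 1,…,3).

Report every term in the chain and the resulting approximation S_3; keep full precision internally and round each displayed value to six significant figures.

∫_5^42 1/x^2 dx evaluates to 0.176190.
Endpoint term: (f(5) + f(42))/2 = (0.0400000 + 0.000566893)/2 = 0.0202834.
So far: 0.196474.
Correction k=1: B_{2}/2! · (f^{(1)}(42) − f^{(1)}(5)) = 1/12 · (-2.69949e-05 − (-0.0160000)) = 0.00133108.
After k=1: 0.197805.
Correction k=2: B_{4}/4! · (f^{(3)}(42) − f^{(3)}(5)) = −1/720 · (-1.83639e-07 − (-0.00768000)) = -1.06664e-05.
After k=2: 0.197794.
Correction k=3: B_{6}/6! · (f^{(5)}(42) − f^{(5)}(5)) = 1/30240 · (-3.12311e-09 − (-0.00921600)) = 3.04762e-07.

S_3 ≈ 0.197795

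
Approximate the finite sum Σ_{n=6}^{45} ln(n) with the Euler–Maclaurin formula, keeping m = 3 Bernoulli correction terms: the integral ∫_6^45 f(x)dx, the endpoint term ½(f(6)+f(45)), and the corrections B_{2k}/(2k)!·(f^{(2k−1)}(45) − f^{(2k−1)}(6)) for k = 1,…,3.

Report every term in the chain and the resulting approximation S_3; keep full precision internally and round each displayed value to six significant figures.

S_3 ≈ 124.336

∫_6^45 ln(x) dx evaluates to 121.549.
Boundary: ½(f(6) + f(45)) = ½(1.79176 + 3.80666) = 2.79921.
Integral + boundary = 124.348.
Order-1 term: 1/12 · (0.0222222 − 0.166667) = -0.0120370.
Partial sum through k=1: 124.336.
Order-2 term: −1/720 · (2.19479e-05 − 0.00925926) = 1.28296e-05.
Partial sum through k=2: 124.336.
Order-3 term: 1/30240 · (1.30061e-07 − 0.00308642) = -1.02060e-07.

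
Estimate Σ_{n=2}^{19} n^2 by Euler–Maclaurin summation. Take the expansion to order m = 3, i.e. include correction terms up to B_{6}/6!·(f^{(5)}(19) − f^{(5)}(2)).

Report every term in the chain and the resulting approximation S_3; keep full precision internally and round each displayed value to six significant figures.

S_3 ≈ 2469.00

∫_2^19 x^2 dx evaluates to 2283.67.
Boundary: ½(f(2) + f(19)) = ½(4.00000 + 361.000) = 182.500.
So far: 2466.17.
Order-1 term: 1/12 · (38.0000 − 4.00000) = 2.83333.
Partial sum through k=1: 2469.00.
Order-2 term: −1/720 · (0.00000 − 0.00000) = 0.00000.
Partial sum through k=2: 2469.00.
Order-3 term: 1/30240 · (0.00000 − 0.00000) = 0.00000.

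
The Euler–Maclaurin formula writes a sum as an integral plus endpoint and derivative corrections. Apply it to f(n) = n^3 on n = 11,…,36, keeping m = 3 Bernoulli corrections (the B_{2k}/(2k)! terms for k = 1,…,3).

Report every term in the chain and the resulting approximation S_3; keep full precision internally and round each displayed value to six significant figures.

S_3 ≈ 440531

∫_11^36 x^3 dx evaluates to 416244.
Endpoint term: (f(11) + f(36))/2 = (1331.00 + 46656.0)/2 = 23993.5.
Running total after boundary: 440237.
k=1: B_{2}/(2)! × [f^{(1)}(36) − f^{(1)}(11)] = 1/12 × (3888.00 − 363.000) = 293.750.
After k=1: 440531.
k=2: B_{4}/(4)! × [f^{(3)}(36) − f^{(3)}(11)] = −1/720 × (6.00000 − 6.00000) = 0.00000.
After k=2: 440531.
k=3: B_{6}/(6)! × [f^{(5)}(36) − f^{(5)}(11)] = 1/30240 × (0.00000 − 0.00000) = 0.00000.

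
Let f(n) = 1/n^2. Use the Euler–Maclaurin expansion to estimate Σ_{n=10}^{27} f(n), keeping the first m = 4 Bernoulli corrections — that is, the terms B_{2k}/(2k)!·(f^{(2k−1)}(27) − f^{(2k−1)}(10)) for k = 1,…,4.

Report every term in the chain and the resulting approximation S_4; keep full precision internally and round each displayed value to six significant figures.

The integral term ∫_10^27 1/x^2 dx = 0.0629630.
½[f(10) + f(27)] = ½[0.0100000 + 0.00137174] = 0.00568587.
Running total after boundary: 0.0686488.
k=1: B_{2}/(2)! × [f^{(1)}(27) − f^{(1)}(10)] = 1/12 × (-0.000101611 − (-0.00200000)) = 0.000158199.
After k=1: 0.0688070.
k=2: B_{4}/(4)! × [f^{(3)}(27) − f^{(3)}(10)] = −1/720 × (-1.67260e-06 − (-0.000240000)) = -3.31010e-07.
After k=2: 0.0688067.
k=3: B_{6}/(6)! × [f^{(5)}(27) − f^{(5)}(10)] = 1/30240 × (-6.88313e-08 − (-7.20000e-05)) = 2.37868e-09.
After k=3: 0.0688067.
k=4: B_{8}/(8)! × [f^{(7)}(27) − f^{(7)}(10)] = −1/1209600 × (-5.28745e-09 − (-4.03200e-05)) = -3.33290e-11.

S_4 ≈ 0.0688067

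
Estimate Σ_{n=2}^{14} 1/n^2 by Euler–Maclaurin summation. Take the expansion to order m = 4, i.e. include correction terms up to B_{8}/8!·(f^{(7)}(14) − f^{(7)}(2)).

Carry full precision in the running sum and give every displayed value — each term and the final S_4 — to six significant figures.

S_4 ≈ 0.575974

The integral term ∫_2^14 1/x^2 dx = 0.428571.
½[f(2) + f(14)] = ½[0.250000 + 0.00510204] = 0.127551.
Integral + boundary = 0.556122.
k=1: B_{2}/(2)! × [f^{(1)}(14) − f^{(1)}(2)] = 1/12 × (-0.000728863 − (-0.250000)) = 0.0207726.
Running total after k=1: 0.576895.
k=2: B_{4}/(4)! × [f^{(3)}(14) − f^{(3)}(2)] = −1/720 × (-4.46243e-05 − (-0.750000)) = -0.00104160.
Running total after k=2: 0.575853.
k=3: B_{6}/(6)! × [f^{(5)}(14) − f^{(5)}(2)] = 1/30240 × (-6.83024e-06 − (-5.62500)) = 0.000186012.
Running total after k=3: 0.576039.
k=4: B_{8}/(8)! × [f^{(7)}(14) − f^{(7)}(2)] = −1/1209600 × (-1.95150e-06 − (-78.7500)) = -6.51042e-05.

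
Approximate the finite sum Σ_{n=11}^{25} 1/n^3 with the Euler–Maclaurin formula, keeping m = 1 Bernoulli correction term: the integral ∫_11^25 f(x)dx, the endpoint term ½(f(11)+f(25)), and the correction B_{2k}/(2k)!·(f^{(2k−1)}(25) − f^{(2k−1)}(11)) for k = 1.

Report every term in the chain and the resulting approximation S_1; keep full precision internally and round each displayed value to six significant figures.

∫_11^25 1/x^3 dx evaluates to 0.00333223.
Endpoint term: (f(11) + f(25))/2 = (0.000751315 + 6.40000e-05)/2 = 0.000407657.
Running total after boundary: 0.00373989.
Correction k=1: B_{2}/2! · (f^{(1)}(25) − f^{(1)}(11)) = 1/12 · (-7.68000e-06 − (-0.000204904)) = 1.64353e-05.

S_1 ≈ 0.00375632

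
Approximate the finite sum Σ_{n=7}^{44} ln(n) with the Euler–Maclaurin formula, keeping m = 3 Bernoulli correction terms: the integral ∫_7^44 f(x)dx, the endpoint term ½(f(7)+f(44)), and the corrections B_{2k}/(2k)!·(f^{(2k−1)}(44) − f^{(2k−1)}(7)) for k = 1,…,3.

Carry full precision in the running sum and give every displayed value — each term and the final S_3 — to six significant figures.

S_3 ≈ 118.738

The integral term ∫_7^44 ln(x) dx = 115.883.
Boundary: ½(f(7) + f(44)) = ½(1.94591 + 3.78419) = 2.86505.
Running total after boundary: 118.748.
Order-1 term: 1/12 · (0.0227273 − 0.142857) = -0.0100108.
Partial sum through k=1: 118.738.
Order-2 term: −1/720 · (2.34786e-05 − 0.00583090) = 8.06587e-06.
Partial sum through k=2: 118.738.
Order-3 term: 1/30240 · (1.45528e-07 − 0.00142798) = -4.72166e-08.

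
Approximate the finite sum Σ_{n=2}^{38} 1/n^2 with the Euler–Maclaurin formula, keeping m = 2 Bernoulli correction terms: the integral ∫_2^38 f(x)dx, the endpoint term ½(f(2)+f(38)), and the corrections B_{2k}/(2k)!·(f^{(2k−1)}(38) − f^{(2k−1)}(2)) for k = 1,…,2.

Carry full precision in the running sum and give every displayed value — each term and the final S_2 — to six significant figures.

S_2 ≈ 0.618819

The integral term ∫_2^38 1/x^2 dx = 0.473684.
½[f(2) + f(38)] = ½[0.250000 + 0.000692521] = 0.125346.
So far: 0.599030.
k=1: B_{2}/(2)! × [f^{(1)}(38) − f^{(1)}(2)] = 1/12 × (-3.64485e-05 − (-0.250000)) = 0.0208303.
Running total after k=1: 0.619861.
k=2: B_{4}/(4)! × [f^{(3)}(38) − f^{(3)}(2)] = −1/720 × (-3.02896e-07 − (-0.750000)) = -0.00104167.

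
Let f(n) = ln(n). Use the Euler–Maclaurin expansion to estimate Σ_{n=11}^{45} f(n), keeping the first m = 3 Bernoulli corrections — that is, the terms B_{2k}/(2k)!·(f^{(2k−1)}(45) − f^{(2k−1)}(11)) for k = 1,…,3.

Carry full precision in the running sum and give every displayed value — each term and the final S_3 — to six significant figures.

S_3 ≈ 114.020

The integral term ∫_11^45 ln(x) dx = 110.923.
Boundary: ½(f(11) + f(45)) = ½(2.39790 + 3.80666) = 3.10228.
So far: 114.025.
Order-1 term: 1/12 · (0.0222222 − 0.0909091) = -0.00572391.
Running total after k=1: 114.020.
Order-2 term: −1/720 · (2.19479e-05 − 0.00150263) = 2.05650e-06.
Running total after k=2: 114.020.
Order-3 term: 1/30240 · (1.30061e-07 − 0.000149021) = -4.92365e-09.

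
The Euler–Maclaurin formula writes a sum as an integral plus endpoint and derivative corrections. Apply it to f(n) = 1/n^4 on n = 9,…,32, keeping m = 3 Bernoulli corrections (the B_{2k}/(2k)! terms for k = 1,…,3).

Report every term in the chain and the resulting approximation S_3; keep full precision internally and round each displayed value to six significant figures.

S_3 ≈ 0.000529360

Integral: ∫_9^32 1/x^4 dx = 0.000447075.
Endpoint term: (f(9) + f(32))/2 = (0.000152416 + 9.53674e-07)/2 = 7.66847e-05.
Running total after boundary: 0.000523760.
Correction k=1: B_{2}/2! · (f^{(1)}(32) − f^{(1)}(9)) = 1/12 · (-1.19209e-07 − (-6.77404e-05)) = 5.63510e-06.
Running total after k=1: 0.000529395.
Correction k=2: B_{4}/4! · (f^{(3)}(32) − f^{(3)}(9)) = −1/720 · (-3.49246e-09 − (-2.50890e-05)) = -3.48410e-08.
Running total after k=2: 0.000529360.
Correction k=3: B_{6}/6! · (f^{(5)}(32) − f^{(5)}(9)) = 1/30240 · (-1.90994e-10 − (-1.73455e-05)) = 5.73588e-10.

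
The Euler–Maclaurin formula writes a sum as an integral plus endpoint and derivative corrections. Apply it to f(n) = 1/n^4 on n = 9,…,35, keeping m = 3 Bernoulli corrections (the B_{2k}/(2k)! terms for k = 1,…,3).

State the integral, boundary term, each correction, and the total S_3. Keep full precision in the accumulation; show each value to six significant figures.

The integral term ∫_9^35 1/x^4 dx = 0.000449473.
Endpoint term: (f(9) + f(35))/2 = (0.000152416 + 6.66389e-07)/2 = 7.65411e-05.
Integral + boundary = 0.000526014.
k=1: B_{2}/(2)! × [f^{(1)}(35) − f^{(1)}(9)] = 1/12 × (-7.61587e-08 − (-6.77404e-05)) = 5.63868e-06.
After k=1: 0.000531653.
k=2: B_{4}/(4)! × [f^{(3)}(35) − f^{(3)}(9)] = −1/720 × (-1.86511e-09 − (-2.50890e-05)) = -3.48433e-08.
After k=2: 0.000531618.
k=3: B_{6}/(6)! × [f^{(5)}(35) − f^{(5)}(9)] = 1/30240 × (-8.52623e-11 − (-1.73455e-05)) = 5.73592e-10.

S_3 ≈ 0.000531618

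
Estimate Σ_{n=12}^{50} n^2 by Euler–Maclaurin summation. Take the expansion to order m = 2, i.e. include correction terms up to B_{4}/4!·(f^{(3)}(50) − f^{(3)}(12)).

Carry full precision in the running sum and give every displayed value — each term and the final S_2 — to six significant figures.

∫_12^50 x^2 dx evaluates to 41090.7.
½[f(12) + f(50)] = ½[144.000 + 2500.00] = 1322.00.
Running total after boundary: 42412.7.
Correction k=1: B_{2}/2! · (f^{(1)}(50) − f^{(1)}(12)) = 1/12 · (100.000 − 24.0000) = 6.33333.
Partial sum through k=1: 42419.0.
Correction k=2: B_{4}/4! · (f^{(3)}(50) − f^{(3)}(12)) = −1/720 · (0.00000 − 0.00000) = 0.00000.

S_2 ≈ 42419.0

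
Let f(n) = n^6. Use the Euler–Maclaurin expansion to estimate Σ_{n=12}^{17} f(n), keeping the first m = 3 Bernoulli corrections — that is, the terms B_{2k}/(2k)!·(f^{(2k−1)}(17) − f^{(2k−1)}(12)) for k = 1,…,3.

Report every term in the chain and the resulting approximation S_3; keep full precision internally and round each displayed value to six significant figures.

The integral term ∫_12^17 x^6 dx = 5.35010e+07.
½[f(12) + f(17)] = ½[2.98598e+06 + 2.41376e+07] = 1.35618e+07.
So far: 6.70628e+07.
k=1: B_{2}/(2)! × [f^{(1)}(17) − f^{(1)}(12)] = 1/12 × (8.51914e+06 − 1.49299e+06) = 585512.
Partial sum through k=1: 6.76483e+07.
k=2: B_{4}/(4)! × [f^{(3)}(17) − f^{(3)}(12)] = −1/720 × (589560 − 207360) = -530.833.
Partial sum through k=2: 6.76477e+07.
k=3: B_{6}/(6)! × [f^{(5)}(17) − f^{(5)}(12)] = 1/30240 × (12240.0 − 8640.00) = 0.119048.

S_3 ≈ 6.76477e+07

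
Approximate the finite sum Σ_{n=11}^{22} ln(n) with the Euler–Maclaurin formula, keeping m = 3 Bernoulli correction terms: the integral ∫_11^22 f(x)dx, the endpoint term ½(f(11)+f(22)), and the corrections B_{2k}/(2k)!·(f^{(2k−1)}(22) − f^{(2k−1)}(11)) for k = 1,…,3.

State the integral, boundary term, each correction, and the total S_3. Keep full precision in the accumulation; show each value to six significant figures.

S_3 ≈ 33.3668

The integral term ∫_11^22 ln(x) dx = 30.6261.
½[f(11) + f(22)] = ½[2.39790 + 3.09104] = 2.74447.
So far: 33.3706.
Correction k=1: B_{2}/2! · (f^{(1)}(22) − f^{(1)}(11)) = 1/12 · (0.0454545 − 0.0909091) = -0.00378788.
Partial sum through k=1: 33.3668.
Correction k=2: B_{4}/4! · (f^{(3)}(22) − f^{(3)}(11)) = −1/720 · (0.000187829 − 0.00150263) = 1.82611e-06.
Partial sum through k=2: 33.3668.
Correction k=3: B_{6}/6! · (f^{(5)}(22) − f^{(5)}(11)) = 1/30240 · (4.65691e-06 − 0.000149021) = -4.77395e-09.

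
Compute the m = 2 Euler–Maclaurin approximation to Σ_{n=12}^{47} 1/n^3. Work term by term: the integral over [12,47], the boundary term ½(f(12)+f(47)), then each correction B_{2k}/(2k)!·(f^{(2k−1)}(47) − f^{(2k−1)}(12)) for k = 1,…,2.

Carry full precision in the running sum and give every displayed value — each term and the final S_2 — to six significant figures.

The integral term ∫_12^47 1/x^3 dx = 0.00324588.
Endpoint term: (f(12) + f(47))/2 = (0.000578704 + 9.63178e-06)/2 = 0.000294168.
So far: 0.00354004.
Order-1 term: 1/12 · (-6.14794e-07 − (-0.000144676)) = 1.20051e-05.
After k=1: 0.00355205.
Order-2 term: −1/720 · (-5.56627e-09 − (-2.00939e-05)) = -2.79004e-08.

S_2 ≈ 0.00355202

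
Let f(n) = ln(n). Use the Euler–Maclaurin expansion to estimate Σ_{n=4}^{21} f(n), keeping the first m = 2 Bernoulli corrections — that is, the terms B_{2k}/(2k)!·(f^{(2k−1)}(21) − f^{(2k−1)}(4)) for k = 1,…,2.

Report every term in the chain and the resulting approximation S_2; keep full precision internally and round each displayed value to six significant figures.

S_2 ≈ 43.5884

The integral term ∫_4^21 ln(x) dx = 41.3898.
½[f(4) + f(21)] = ½[1.38629 + 3.04452] = 2.21541.
So far: 43.6052.
Correction k=1: B_{2}/2! · (f^{(1)}(21) − f^{(1)}(4)) = 1/12 · (0.0476190 − 0.250000) = -0.0168651.
Partial sum through k=1: 43.5883.
Correction k=2: B_{4}/4! · (f^{(3)}(21) − f^{(3)}(4)) = −1/720 · (0.000215959 − 0.0312500) = 4.31028e-05.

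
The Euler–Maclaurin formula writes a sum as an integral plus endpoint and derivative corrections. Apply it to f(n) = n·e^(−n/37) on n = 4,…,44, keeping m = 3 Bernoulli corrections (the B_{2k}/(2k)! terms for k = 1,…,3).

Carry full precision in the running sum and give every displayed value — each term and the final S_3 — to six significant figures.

S_3 ≈ 457.485

∫_4^44 x·e^(−x/37) dx evaluates to 449.063.
Endpoint term: (f(4) + f(44))/2 = (3.59012 + 13.3966)/2 = 8.49336.
Running total after boundary: 457.557.
Correction k=1: B_{2}/2! · (f^{(1)}(44) − f^{(1)}(4)) = 1/12 · (-0.0576021 − 0.800500) = -0.0715085.
Running total after k=1: 457.485.
Correction k=2: B_{4}/4! · (f^{(3)}(44) − f^{(3)}(4)) = −1/720 · (0.000402728 − 0.00189595) = 2.07393e-06.
Running total after k=2: 457.485.
Correction k=3: B_{6}/6! · (f^{(5)}(44) − f^{(5)}(4)) = 1/30240 · (6.19088e-07 − 2.34271e-06) = -5.69982e-11.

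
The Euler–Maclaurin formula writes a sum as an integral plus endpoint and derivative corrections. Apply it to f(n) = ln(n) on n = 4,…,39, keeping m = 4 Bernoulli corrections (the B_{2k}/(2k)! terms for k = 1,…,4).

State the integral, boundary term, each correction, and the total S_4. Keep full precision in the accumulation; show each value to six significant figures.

The integral term ∫_4^39 ln(x) dx = 102.334.
½[f(4) + f(39)] = ½[1.38629 + 3.66356] = 2.52493.
Running total after boundary: 104.859.
k=1: B_{2}/(2)! × [f^{(1)}(39) − f^{(1)}(4)] = 1/12 × (0.0256410 − 0.250000) = -0.0186966.
After k=1: 104.840.
k=2: B_{4}/(4)! × [f^{(3)}(39) − f^{(3)}(4)] = −1/720 × (3.37160e-05 − 0.0312500) = 4.33559e-05.
After k=2: 104.840.
k=3: B_{6}/(6)! × [f^{(5)}(39) − f^{(5)}(4)] = 1/30240 × (2.66004e-07 − 0.0234375) = -7.75041e-07.
After k=3: 104.840.
k=4: B_{8}/(8)! × [f^{(7)}(39) − f^{(7)}(4)] = −1/1209600 × (5.24663e-09 − 0.0439453) = 3.63304e-08.

S_4 ≈ 104.840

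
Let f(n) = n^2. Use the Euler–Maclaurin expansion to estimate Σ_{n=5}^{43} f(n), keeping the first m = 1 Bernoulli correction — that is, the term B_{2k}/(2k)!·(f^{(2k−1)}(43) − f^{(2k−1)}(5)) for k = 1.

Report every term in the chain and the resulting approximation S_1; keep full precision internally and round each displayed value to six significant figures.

S_1 ≈ 27404.0

∫_5^43 x^2 dx evaluates to 26460.7.
Endpoint term: (f(5) + f(43))/2 = (25.0000 + 1849.00)/2 = 937.000.
Integral + boundary = 27397.7.
k=1: B_{2}/(2)! × [f^{(1)}(43) − f^{(1)}(5)] = 1/12 × (86.0000 − 10.0000) = 6.33333.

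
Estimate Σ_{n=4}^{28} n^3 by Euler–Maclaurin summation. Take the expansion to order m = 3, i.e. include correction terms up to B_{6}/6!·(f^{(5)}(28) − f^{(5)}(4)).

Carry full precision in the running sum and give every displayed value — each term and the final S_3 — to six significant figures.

S_3 ≈ 164800

The integral term ∫_4^28 x^3 dx = 153600.
Boundary: ½(f(4) + f(28)) = ½(64.0000 + 21952.0) = 11008.0.
So far: 164608.
Order-1 term: 1/12 · (2352.00 − 48.0000) = 192.000.
After k=1: 164800.
Order-2 term: −1/720 · (6.00000 − 6.00000) = 0.00000.
After k=2: 164800.
Order-3 term: 1/30240 · (0.00000 − 0.00000) = 0.00000.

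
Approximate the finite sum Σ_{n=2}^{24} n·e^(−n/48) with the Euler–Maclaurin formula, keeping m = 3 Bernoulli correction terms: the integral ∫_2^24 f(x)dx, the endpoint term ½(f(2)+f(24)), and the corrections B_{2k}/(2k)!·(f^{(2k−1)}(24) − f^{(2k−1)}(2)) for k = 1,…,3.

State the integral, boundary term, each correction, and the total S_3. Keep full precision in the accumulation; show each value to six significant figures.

∫_2^24 x·e^(−x/48) dx evaluates to 205.885.
Boundary: ½(f(2) + f(24)) = ½(1.91838 + 14.5567) = 8.23756.
Running total after boundary: 214.122.
k=1: B_{2}/(2)! × [f^{(1)}(24) − f^{(1)}(2)] = 1/12 × (0.303265 − 0.919223) = -0.0513298.
Running total after k=1: 214.071.
k=2: B_{4}/(4)! × [f^{(3)}(24) − f^{(3)}(2)] = −1/720 × (0.000658128 − 0.00123160) = 7.96486e-07.
Running total after k=2: 214.071.
k=3: B_{6}/(6)! × [f^{(5)}(24) − f^{(5)}(2)] = 1/30240 × (5.14162e-07 − 8.95932e-07) = -1.26247e-11.

S_3 ≈ 214.071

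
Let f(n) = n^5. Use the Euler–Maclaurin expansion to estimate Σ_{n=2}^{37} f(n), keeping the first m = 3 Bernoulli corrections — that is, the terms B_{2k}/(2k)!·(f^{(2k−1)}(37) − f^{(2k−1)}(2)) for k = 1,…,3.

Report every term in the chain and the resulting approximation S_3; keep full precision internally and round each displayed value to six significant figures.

S_3 ≈ 4.63074e+08

Integral: ∫_2^37 x^5 dx = 4.27621e+08.
Endpoint term: (f(2) + f(37))/2 = (32.0000 + 6.93440e+07)/2 = 3.46720e+07.
Integral + boundary = 4.62293e+08.
Correction k=1: B_{2}/2! · (f^{(1)}(37) − f^{(1)}(2)) = 1/12 · (9.37080e+06 − 80.0000) = 780894.
Running total after k=1: 4.63074e+08.
Correction k=2: B_{4}/4! · (f^{(3)}(37) − f^{(3)}(2)) = −1/720 · (82140.0 − 240.000) = -113.750.
Running total after k=2: 4.63074e+08.
Correction k=3: B_{6}/6! · (f^{(5)}(37) − f^{(5)}(2)) = 1/30240 · (120.000 − 120.000) = 0.00000.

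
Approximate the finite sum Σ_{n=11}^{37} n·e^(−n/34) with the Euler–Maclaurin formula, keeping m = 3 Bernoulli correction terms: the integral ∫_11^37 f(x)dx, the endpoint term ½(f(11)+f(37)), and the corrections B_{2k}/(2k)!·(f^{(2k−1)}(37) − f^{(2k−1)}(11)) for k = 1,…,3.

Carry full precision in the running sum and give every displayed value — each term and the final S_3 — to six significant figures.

S_3 ≈ 304.201

Integral: ∫_11^37 x·e^(−x/34) dx = 294.034.
Boundary: ½(f(11) + f(37)) = ½(7.95950 + 12.4620) = 10.2107.
Integral + boundary = 304.244.
Order-1 term: 1/12 · (-0.0297186 − 0.489488) = -0.0432672.
After k=1: 304.201.
Order-2 term: −1/720 · (0.000557009 − 0.00167532) = 1.55321e-06.
After k=2: 304.201.
Order-3 term: 1/30240 · (9.85922e-07 − 2.53219e-06) = -5.11331e-11.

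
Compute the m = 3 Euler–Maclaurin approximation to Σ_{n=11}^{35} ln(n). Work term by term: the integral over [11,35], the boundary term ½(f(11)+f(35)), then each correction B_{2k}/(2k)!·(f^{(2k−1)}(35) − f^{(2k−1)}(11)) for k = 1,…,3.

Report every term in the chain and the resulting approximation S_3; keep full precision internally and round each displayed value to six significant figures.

S_3 ≈ 77.0318

The integral term ∫_11^35 ln(x) dx = 74.0603.
½[f(11) + f(35)] = ½[2.39790 + 3.55535] = 2.97662.
So far: 77.0370.
k=1: B_{2}/(2)! × [f^{(1)}(35) − f^{(1)}(11)] = 1/12 × (0.0285714 − 0.0909091) = -0.00519481.
After k=1: 77.0318.
k=2: B_{4}/(4)! × [f^{(3)}(35) − f^{(3)}(11)] = −1/720 × (4.66472e-05 − 0.00150263) = 2.02220e-06.
After k=2: 77.0318.
k=3: B_{6}/(6)! × [f^{(5)}(35) − f^{(5)}(11)] = 1/30240 × (4.56952e-07 − 0.000149021) = -4.91284e-09.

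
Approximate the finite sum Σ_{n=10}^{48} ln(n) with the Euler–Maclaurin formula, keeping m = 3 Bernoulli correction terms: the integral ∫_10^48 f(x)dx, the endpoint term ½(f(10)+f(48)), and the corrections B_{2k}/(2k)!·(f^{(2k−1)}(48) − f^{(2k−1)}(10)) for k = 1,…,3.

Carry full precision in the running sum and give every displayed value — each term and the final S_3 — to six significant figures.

S_3 ≈ 127.872

∫_10^48 ln(x) dx evaluates to 124.792.
½[f(10) + f(48)] = ½[2.30259 + 3.87120] = 3.08689.
Running total after boundary: 127.879.
Order-1 term: 1/12 · (0.0208333 − 0.100000) = -0.00659722.
Running total after k=1: 127.872.
Order-2 term: −1/720 · (1.80845e-05 − 0.00200000) = 2.75266e-06.
Running total after k=2: 127.872.
Order-3 term: 1/30240 · (9.41901e-08 − 0.000240000) = -7.93339e-09.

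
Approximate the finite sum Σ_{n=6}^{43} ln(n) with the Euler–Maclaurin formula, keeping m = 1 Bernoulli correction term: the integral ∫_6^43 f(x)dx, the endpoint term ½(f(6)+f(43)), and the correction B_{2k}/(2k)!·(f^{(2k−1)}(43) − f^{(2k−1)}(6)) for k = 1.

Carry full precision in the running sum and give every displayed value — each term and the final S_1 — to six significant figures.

S_1 ≈ 116.746

The integral term ∫_6^43 ln(x) dx = 113.981.
Endpoint term: (f(6) + f(43))/2 = (1.79176 + 3.76120)/2 = 2.77648.
Integral + boundary = 116.758.
Order-1 term: 1/12 · (0.0232558 − 0.166667) = -0.0119509.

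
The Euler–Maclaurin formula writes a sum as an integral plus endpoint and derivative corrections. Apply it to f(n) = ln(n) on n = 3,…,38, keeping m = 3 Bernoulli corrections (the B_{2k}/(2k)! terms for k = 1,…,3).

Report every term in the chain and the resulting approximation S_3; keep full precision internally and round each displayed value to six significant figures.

S_3 ≈ 102.275

Integral: ∫_3^38 ln(x) dx = 99.9324.
½[f(3) + f(38)] = ½[1.09861 + 3.63759] = 2.36810.
Integral + boundary = 102.301.
k=1: B_{2}/(2)! × [f^{(1)}(38) − f^{(1)}(3)] = 1/12 × (0.0263158 − 0.333333) = -0.0255848.
After k=1: 102.275.
k=2: B_{4}/(4)! × [f^{(3)}(38) − f^{(3)}(3)] = −1/720 × (3.64485e-05 − 0.0740741) = 0.000102830.
After k=2: 102.275.
k=3: B_{6}/(6)! × [f^{(5)}(38) − f^{(5)}(3)] = 1/30240 × (3.02896e-07 − 0.0987654) = -3.26604e-06.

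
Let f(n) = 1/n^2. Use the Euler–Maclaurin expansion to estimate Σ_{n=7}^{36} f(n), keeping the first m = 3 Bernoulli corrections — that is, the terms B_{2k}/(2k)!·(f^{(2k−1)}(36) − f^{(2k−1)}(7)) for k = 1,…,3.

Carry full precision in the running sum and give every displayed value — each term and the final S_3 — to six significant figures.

Integral: ∫_7^36 1/x^2 dx = 0.115079.
Boundary: ½(f(7) + f(36)) = ½(0.0204082 + 0.000771605) = 0.0105899.
Integral + boundary = 0.125669.
Correction k=1: B_{2}/2! · (f^{(1)}(36) − f^{(1)}(7)) = 1/12 · (-4.28669e-05 − (-0.00583090)) = 0.000482336.
After k=1: 0.126152.
Correction k=2: B_{4}/4! · (f^{(3)}(36) − f^{(3)}(7)) = −1/720 · (-3.96916e-07 − (-0.00142798)) = -1.98275e-06.
After k=2: 0.126150.
Correction k=3: B_{6}/6! · (f^{(5)}(36) − f^{(5)}(7)) = 1/30240 · (-9.18787e-09 − (-0.000874271)) = 2.89108e-08.

S_3 ≈ 0.126150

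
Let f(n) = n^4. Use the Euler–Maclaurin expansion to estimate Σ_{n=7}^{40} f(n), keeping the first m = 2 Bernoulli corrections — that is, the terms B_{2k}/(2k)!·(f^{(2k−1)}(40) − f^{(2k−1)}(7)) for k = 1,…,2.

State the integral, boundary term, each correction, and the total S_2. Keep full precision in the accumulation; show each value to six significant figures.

Integral: ∫_7^40 x^4 dx = 2.04766e+07.
Endpoint term: (f(7) + f(40))/2 = (2401.00 + 2.56000e+06)/2 = 1.28120e+06.
Running total after boundary: 2.17578e+07.
Correction k=1: B_{2}/2! · (f^{(1)}(40) − f^{(1)}(7)) = 1/12 · (256000 − 1372.00) = 21219.0.
After k=1: 2.17791e+07.
Correction k=2: B_{4}/4! · (f^{(3)}(40) − f^{(3)}(7)) = −1/720 · (960.000 − 168.000) = -1.10000.

S_2 ≈ 2.17791e+07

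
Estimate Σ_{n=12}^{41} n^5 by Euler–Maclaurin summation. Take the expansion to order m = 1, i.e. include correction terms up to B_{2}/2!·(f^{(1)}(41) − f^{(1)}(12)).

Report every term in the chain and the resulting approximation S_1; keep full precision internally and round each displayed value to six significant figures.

∫_12^41 x^5 dx evaluates to 7.91186e+08.
½[f(12) + f(41)] = ½[248832 + 1.15856e+08] = 5.80525e+07.
Running total after boundary: 8.49239e+08.
Correction k=1: B_{2}/2! · (f^{(1)}(41) − f^{(1)}(12)) = 1/12 · (1.41288e+07 − 103680) = 1.16876e+06.

S_1 ≈ 8.50408e+08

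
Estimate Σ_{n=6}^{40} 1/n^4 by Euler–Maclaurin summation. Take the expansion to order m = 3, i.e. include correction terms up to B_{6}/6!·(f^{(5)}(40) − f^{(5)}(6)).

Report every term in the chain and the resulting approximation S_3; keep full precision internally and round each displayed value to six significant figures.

Integral: ∫_6^40 1/x^4 dx = 0.00153800.
Endpoint term: (f(6) + f(40))/2 = (0.000771605 + 3.90625e-07)/2 = 0.000385998.
So far: 0.00192400.
Order-1 term: 1/12 · (-3.90625e-08 − (-0.000514403)) = 4.28637e-05.
After k=1: 0.00196686.
Order-2 term: −1/720 · (-7.32422e-10 − (-0.000428669)) = -5.95373e-07.
After k=2: 0.00196627.
Order-3 term: 1/30240 · (-2.56348e-11 − (-0.000666819)) = 2.20509e-08.

S_3 ≈ 0.00196629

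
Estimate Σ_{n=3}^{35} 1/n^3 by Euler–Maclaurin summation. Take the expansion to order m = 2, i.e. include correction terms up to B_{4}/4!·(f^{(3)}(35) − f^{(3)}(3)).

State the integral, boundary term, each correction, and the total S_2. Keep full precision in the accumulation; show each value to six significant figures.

The integral term ∫_3^35 1/x^3 dx = 0.0551474.
Boundary: ½(f(3) + f(35)) = ½(0.0370370 + 2.33236e-05) = 0.0185302.
Running total after boundary: 0.0736776.
Order-1 term: 1/12 · (-1.99917e-06 − (-0.0370370)) = 0.00308625.
Partial sum through k=1: 0.0767638.
Order-2 term: −1/720 · (-3.26395e-08 − (-0.0823045)) = -0.000114312.

S_2 ≈ 0.0766495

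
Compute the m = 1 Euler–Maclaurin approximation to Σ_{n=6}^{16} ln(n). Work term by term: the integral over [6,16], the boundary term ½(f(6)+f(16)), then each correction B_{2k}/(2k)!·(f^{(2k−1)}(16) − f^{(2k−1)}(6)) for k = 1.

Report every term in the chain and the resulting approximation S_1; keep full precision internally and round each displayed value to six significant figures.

S_1 ≈ 25.8844

∫_6^16 ln(x) dx evaluates to 23.6109.
Endpoint term: (f(6) + f(16))/2 = (1.79176 + 2.77259)/2 = 2.28217.
So far: 25.8930.
Correction k=1: B_{2}/2! · (f^{(1)}(16) − f^{(1)}(6)) = 1/12 · (0.0625000 − 0.166667) = -0.00868056.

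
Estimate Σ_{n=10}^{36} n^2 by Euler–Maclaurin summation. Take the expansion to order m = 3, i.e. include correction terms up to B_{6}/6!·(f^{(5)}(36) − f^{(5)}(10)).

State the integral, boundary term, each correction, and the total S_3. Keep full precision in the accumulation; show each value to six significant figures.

∫_10^36 x^2 dx evaluates to 15218.7.
Endpoint term: (f(10) + f(36))/2 = (100.000 + 1296.00)/2 = 698.000.
Running total after boundary: 15916.7.
k=1: B_{2}/(2)! × [f^{(1)}(36) − f^{(1)}(10)] = 1/12 × (72.0000 − 20.0000) = 4.33333.
After k=1: 15921.0.
k=2: B_{4}/(4)! × [f^{(3)}(36) − f^{(3)}(10)] = −1/720 × (0.00000 − 0.00000) = 0.00000.
After k=2: 15921.0.
k=3: B_{6}/(6)! × [f^{(5)}(36) − f^{(5)}(10)] = 1/30240 × (0.00000 − 0.00000) = 0.00000.

S_3 ≈ 15921.0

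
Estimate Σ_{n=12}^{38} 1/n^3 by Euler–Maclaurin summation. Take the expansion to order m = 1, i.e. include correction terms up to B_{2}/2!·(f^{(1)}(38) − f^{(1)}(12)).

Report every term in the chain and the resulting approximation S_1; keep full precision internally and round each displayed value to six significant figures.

S_1 ≈ 0.00343636

Integral: ∫_12^38 1/x^3 dx = 0.00312596.
Boundary: ½(f(12) + f(38)) = ½(0.000578704 + 1.82242e-05) = 0.000298464.
So far: 0.00342443.
Correction k=1: B_{2}/2! · (f^{(1)}(38) − f^{(1)}(12)) = 1/12 · (-1.43876e-06 − (-0.000144676)) = 1.19364e-05.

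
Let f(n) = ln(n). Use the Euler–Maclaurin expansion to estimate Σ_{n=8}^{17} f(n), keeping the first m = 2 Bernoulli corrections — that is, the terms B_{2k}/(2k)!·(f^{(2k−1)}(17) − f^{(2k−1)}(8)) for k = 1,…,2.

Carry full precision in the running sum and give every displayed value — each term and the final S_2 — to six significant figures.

Integral: ∫_8^17 ln(x) dx = 22.5291.
½[f(8) + f(17)] = ½[2.07944 + 2.83321] = 2.45633.
Running total after boundary: 24.9854.
Order-1 term: 1/12 · (0.0588235 − 0.125000) = -0.00551471.
Partial sum through k=1: 24.9799.
Order-2 term: −1/720 · (0.000407083 − 0.00390625) = 4.85995e-06.

S_2 ≈ 24.9799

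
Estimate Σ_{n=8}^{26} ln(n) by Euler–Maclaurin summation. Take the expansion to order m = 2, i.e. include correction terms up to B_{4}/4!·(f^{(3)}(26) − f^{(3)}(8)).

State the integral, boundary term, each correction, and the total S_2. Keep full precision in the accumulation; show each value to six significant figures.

∫_8^26 ln(x) dx evaluates to 50.0750.
½[f(8) + f(26)] = ½[2.07944 + 3.25810] = 2.66877.
So far: 52.7437.
Correction k=1: B_{2}/2! · (f^{(1)}(26) − f^{(1)}(8)) = 1/12 · (0.0384615 − 0.125000) = -0.00721154.
Partial sum through k=1: 52.7365.
Correction k=2: B_{4}/4! · (f^{(3)}(26) − f^{(3)}(8)) = −1/720 · (0.000113792 − 0.00390625) = 5.26730e-06.

S_2 ≈ 52.7365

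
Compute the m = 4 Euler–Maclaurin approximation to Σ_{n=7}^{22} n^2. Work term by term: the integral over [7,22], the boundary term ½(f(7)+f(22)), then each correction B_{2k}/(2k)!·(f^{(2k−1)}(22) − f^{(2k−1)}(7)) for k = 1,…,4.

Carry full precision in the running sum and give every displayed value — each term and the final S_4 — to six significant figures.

Integral: ∫_7^22 x^2 dx = 3435.00.
Boundary: ½(f(7) + f(22)) = ½(49.0000 + 484.000) = 266.500.
Running total after boundary: 3701.50.
k=1: B_{2}/(2)! × [f^{(1)}(22) − f^{(1)}(7)] = 1/12 × (44.0000 − 14.0000) = 2.50000.
After k=1: 3704.00.
k=2: B_{4}/(4)! × [f^{(3)}(22) − f^{(3)}(7)] = −1/720 × (0.00000 − 0.00000) = 0.00000.
After k=2: 3704.00.
k=3: B_{6}/(6)! × [f^{(5)}(22) − f^{(5)}(7)] = 1/30240 × (0.00000 − 0.00000) = 0.00000.
After k=3: 3704.00.
k=4: B_{8}/(8)! × [f^{(7)}(22) − f^{(7)}(7)] = −1/1209600 × (0.00000 − 0.00000) = 0.00000.

S_4 ≈ 3704.00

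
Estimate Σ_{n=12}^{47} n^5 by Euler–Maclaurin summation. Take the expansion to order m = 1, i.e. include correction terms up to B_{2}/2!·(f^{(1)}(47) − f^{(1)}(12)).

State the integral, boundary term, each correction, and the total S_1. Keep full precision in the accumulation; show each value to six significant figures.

S_1 ≈ 1.91286e+09

∫_12^47 x^5 dx evaluates to 1.79604e+09.
Boundary: ½(f(12) + f(47)) = ½(248832 + 2.29345e+08) = 1.14797e+08.
So far: 1.91084e+09.
Correction k=1: B_{2}/2! · (f^{(1)}(47) − f^{(1)}(12)) = 1/12 · (2.43984e+07 − 103680) = 2.02456e+06.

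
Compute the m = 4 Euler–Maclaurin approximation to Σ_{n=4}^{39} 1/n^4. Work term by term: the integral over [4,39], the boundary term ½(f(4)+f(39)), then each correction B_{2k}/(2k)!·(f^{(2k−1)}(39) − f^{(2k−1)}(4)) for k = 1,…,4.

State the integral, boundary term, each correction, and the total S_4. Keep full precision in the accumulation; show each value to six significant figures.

S_4 ≈ 0.00747213

∫_4^39 1/x^4 dx evaluates to 0.00520271.
Boundary: ½(f(4) + f(39)) = ½(0.00390625 + 4.32257e-07) = 0.00195334.
Integral + boundary = 0.00715606.
k=1: B_{2}/(2)! × [f^{(1)}(39) − f^{(1)}(4)] = 1/12 × (-4.43340e-08 − (-0.00390625)) = 0.000325517.
Running total after k=1: 0.00748157.
k=2: B_{4}/(4)! × [f^{(3)}(39) − f^{(3)}(4)] = −1/720 × (-8.74438e-10 − (-0.00732422)) = -1.01725e-05.
Running total after k=2: 0.00747140.
k=3: B_{6}/(6)! × [f^{(5)}(39) − f^{(5)}(4)] = 1/30240 × (-3.21950e-11 − (-0.0256348)) = 8.47711e-07.
Running total after k=3: 0.00747225.
k=4: B_{8}/(8)! × [f^{(7)}(39) − f^{(7)}(4)] = −1/1209600 × (-1.90503e-12 − (-0.144196)) = -1.19209e-07.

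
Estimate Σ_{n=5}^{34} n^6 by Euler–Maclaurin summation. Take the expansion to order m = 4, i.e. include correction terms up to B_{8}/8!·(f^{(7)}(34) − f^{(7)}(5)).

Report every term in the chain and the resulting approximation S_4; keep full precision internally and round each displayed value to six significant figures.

∫_5^34 x^6 dx evaluates to 7.50332e+09.
Boundary: ½(f(5) + f(34)) = ½(15625.0 + 1.54480e+09) = 7.72410e+08.
Integral + boundary = 8.27573e+09.
k=1: B_{2}/(2)! × [f^{(1)}(34) − f^{(1)}(5)] = 1/12 × (2.72613e+08 − 18750.0) = 2.27161e+07.
Running total after k=1: 8.29845e+09.
k=2: B_{4}/(4)! × [f^{(3)}(34) − f^{(3)}(5)] = −1/720 × (4.71648e+06 − 15000.0) = -6529.83.
Running total after k=2: 8.29844e+09.
k=3: B_{6}/(6)! × [f^{(5)}(34) − f^{(5)}(5)] = 1/30240 × (24480.0 − 3600.00) = 0.690476.
Running total after k=3: 8.29844e+09.
k=4: B_{8}/(8)! × [f^{(7)}(34) − f^{(7)}(5)] = −1/1209600 × (0.00000 − 0.00000) = 0.00000.

S_4 ≈ 8.29844e+09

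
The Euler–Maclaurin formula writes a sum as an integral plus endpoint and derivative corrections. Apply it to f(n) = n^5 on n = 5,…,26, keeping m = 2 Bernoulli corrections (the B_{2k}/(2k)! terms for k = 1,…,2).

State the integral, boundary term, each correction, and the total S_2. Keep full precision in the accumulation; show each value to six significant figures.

The integral term ∫_5^26 x^5 dx = 5.14834e+07.
Endpoint term: (f(5) + f(26))/2 = (3125.00 + 1.18814e+07)/2 = 5.94225e+06.
So far: 5.74256e+07.
Order-1 term: 1/12 · (2.28488e+06 − 3125.00) = 190146.
After k=1: 5.76158e+07.
Order-2 term: −1/720 · (40560.0 − 1500.00) = -54.2500.

S_2 ≈ 5.76157e+07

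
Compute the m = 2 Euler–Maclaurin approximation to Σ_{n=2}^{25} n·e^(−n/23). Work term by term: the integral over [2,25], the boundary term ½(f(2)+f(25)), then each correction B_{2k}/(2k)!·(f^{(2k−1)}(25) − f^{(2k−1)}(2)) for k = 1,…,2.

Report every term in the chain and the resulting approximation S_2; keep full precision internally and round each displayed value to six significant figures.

S_2 ≈ 159.858

Integral: ∫_2^25 x·e^(−x/23) dx = 154.798.
Endpoint term: (f(2) + f(25))/2 = (1.83343 + 8.43103)/2 = 5.13223.
Running total after boundary: 159.930.
Correction k=1: B_{2}/2! · (f^{(1)}(25) − f^{(1)}(2)) = 1/12 · (-0.0293253 − 0.837002) = -0.0721940.
Partial sum through k=1: 159.858.
Correction k=2: B_{4}/4! · (f^{(3)}(25) − f^{(3)}(2)) = −1/720 · (0.00121958 − 0.00504808) = 5.31737e-06.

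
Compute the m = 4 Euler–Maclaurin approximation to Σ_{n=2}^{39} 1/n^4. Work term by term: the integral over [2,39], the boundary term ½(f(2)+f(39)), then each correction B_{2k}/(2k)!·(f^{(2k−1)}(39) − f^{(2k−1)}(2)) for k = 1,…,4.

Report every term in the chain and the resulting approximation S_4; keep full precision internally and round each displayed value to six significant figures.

S_4 ≈ 0.0822157

The integral term ∫_2^39 1/x^4 dx = 0.0416610.
Boundary: ½(f(2) + f(39)) = ½(0.0625000 + 4.32257e-07) = 0.0312502.
So far: 0.0729113.
Order-1 term: 1/12 · (-4.43340e-08 − (-0.125000)) = 0.0104167.
Partial sum through k=1: 0.0833279.
Order-2 term: −1/720 · (-8.74438e-10 − (-0.937500)) = -0.00130208.
Partial sum through k=2: 0.0820258.
Order-3 term: 1/30240 · (-3.21950e-11 − (-13.1250)) = 0.000434028.
Partial sum through k=3: 0.0824599.
Order-4 term: −1/1209600 · (-1.90503e-12 − (-295.312)) = -0.000244141.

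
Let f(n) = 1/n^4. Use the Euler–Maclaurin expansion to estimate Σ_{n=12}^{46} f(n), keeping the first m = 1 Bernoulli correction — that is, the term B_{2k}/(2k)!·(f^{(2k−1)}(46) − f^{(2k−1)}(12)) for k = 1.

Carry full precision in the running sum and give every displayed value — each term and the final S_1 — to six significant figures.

S_1 ≈ 0.000215039

∫_12^46 1/x^4 dx evaluates to 0.000189477.
Boundary: ½(f(12) + f(46)) = ½(4.82253e-05 + 2.23341e-07) = 2.42243e-05.
Running total after boundary: 0.000213701.
Correction k=1: B_{2}/2! · (f^{(1)}(46) − f^{(1)}(12)) = 1/12 · (-1.94210e-08 − (-1.60751e-05)) = 1.33797e-06.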